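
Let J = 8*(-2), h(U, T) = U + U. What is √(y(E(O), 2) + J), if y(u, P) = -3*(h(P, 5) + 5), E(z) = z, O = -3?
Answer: I*√43 ≈ 6.5574*I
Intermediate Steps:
h(U, T) = 2*U
J = -16
y(u, P) = -15 - 6*P (y(u, P) = -3*(2*P + 5) = -3*(5 + 2*P) = -15 - 6*P)
√(y(E(O), 2) + J) = √((-15 - 6*2) - 16) = √((-15 - 12) - 16) = √(-27 - 16) = √(-43) = I*√43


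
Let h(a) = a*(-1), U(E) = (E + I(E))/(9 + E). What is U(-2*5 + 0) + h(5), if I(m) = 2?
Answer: 3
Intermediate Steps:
U(E) = (2 + E)/(9 + E) (U(E) = (E + 2)/(9 + E) = (2 + E)/(9 + E))
h(a) = -a
U(-2*5 + 0) + h(5) = (2 + (-2*5 + 0))/(9 + (-2*5 + 0)) - 1*5 = (2 + (-10 + 0))/(9 + (-10 + 0)) - 5 = (2 - 10)/(9 - 10) - 5 = -8/(-1) - 5 = -1*(-8) - 5 = 8 - 5 = 3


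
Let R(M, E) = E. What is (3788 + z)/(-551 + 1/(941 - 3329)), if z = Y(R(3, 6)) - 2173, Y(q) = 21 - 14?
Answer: -3873336/1315789 ≈ -2.9437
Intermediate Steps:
Y(q) = 7
z = -2166 (z = 7 - 2173 = -2166)
(3788 + z)/(-551 + 1/(941 - 3329)) = (3788 - 2166)/(-551 + 1/(941 - 3329)) = 1622/(-551 + 1/(-2388)) = 1622/(-551 - 1/2388) = 1622/(-1315789/2388) = 1622*(-2388/1315789) = -3873336/1315789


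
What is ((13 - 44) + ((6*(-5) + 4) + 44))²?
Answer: 169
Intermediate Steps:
((13 - 44) + ((6*(-5) + 4) + 44))² = (-31 + ((-30 + 4) + 44))² = (-31 + (-26 + 44))² = (-31 + 18)² = (-13)² = 169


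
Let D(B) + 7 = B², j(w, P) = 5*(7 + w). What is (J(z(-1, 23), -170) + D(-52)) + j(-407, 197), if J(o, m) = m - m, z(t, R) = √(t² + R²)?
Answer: 697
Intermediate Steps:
z(t, R) = √(R² + t²)
J(o, m) = 0
j(w, P) = 35 + 5*w
D(B) = -7 + B²
(J(z(-1, 23), -170) + D(-52)) + j(-407, 197) = (0 + (-7 + (-52)²)) + (35 + 5*(-407)) = (0 + (-7 + 2704)) + (35 - 2035) = (0 + 2697) - 2000 = 2697 - 2000 = 697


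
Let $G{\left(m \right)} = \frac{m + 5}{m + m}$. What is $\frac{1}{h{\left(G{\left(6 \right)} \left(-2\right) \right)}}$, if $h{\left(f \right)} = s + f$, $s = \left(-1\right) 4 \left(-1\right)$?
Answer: $\frac{6}{13} \approx 0.46154$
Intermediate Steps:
$G{\left(m \right)} = \frac{5 + m}{2 m}$
$s = 4$ ($s = \left(-4\right) \left(-1\right) = 4$)
$h{\left(f \right)} = 4 + f$
$\frac{1}{h{\left(G{\left(6 \right)} \left(-2\right) \right)}} = \frac{1}{4 + \frac{5 + 6}{2 \cdot 6} \left(-2\right)} = \frac{1}{4 + \frac{1}{2} \cdot \frac{1}{6} \cdot 11 \left(-2\right)} = \frac{1}{4 + \frac{11}{12} \left(-2\right)} = \frac{1}{4 - \frac{11}{6}} = \frac{1}{\frac{13}{6}} = \frac{6}{13}$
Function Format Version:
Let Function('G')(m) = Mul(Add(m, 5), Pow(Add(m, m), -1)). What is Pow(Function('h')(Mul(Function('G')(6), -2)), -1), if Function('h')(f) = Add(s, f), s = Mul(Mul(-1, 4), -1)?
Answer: Rational(6, 13) ≈ 0.46154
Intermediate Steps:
Function('G')(m) = Mul(Rational(1, 2), Pow(m, -1), Add(5, m)) (Function('G')(m) = Mul(Add(5, m), Pow(Mul(2, m), -1)) = Mul(Add(5, m), Mul(Rational(1, 2), Pow(m, -1))) = Mul(Rational(1, 2), Pow(m, -1), Add(5, m)))
s = 4 (s = Mul(-4, -1) = 4)
Function('h')(f) = Add(4, f)
Pow(Function('h')(Mul(Function('G')(6), -2)), -1) = Pow(Add(4, Mul(Mul(Rational(1, 2), Pow(6, -1), Add(5, 6)), -2)), -1) = Pow(Add(4, Mul(Mul(Rational(1, 2), Rational(1, 6), 11), -2)), -1) = Pow(Add(4, Mul(Rational(11, 12), -2)), -1) = Pow(Add(4, Rational(-11, 6)), -1) = Pow(Rational(13, 6), -1) = Rational(6, 13)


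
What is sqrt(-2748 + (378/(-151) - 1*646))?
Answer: 2*I*sqrt(19360918)/151 ≈ 58.28*I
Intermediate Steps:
sqrt(-2748 + (378/(-151) - 1*646)) = sqrt(-2748 + (378*(-1/151) - 646)) = sqrt(-2748 + (-378/151 - 646)) = sqrt(-2748 - 97924/151) = sqrt(-512872/151) = 2*I*sqrt(19360918)/151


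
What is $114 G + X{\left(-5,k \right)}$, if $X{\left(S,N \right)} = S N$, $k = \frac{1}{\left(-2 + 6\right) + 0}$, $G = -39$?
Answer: $- \frac{17789}{4} \approx -4447.3$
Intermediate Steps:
$k = \frac{1}{4}$ ($k = \frac{1}{4 + 0} = \frac{1}{4} \approx 0.25$)
$X{\left(S,N \right)} = N S$
$114 G + X{\left(-5,k \right)} = 114 \left(-39\right) + \frac{1}{4} \left(-5\right) = -4446 - \frac{5}{4} = - \frac{17789}{4}$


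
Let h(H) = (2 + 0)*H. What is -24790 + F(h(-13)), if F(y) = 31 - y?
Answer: -24733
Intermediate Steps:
h(H) = 2*H
-24790 + F(h(-13)) = -24790 + (31 - 2*(-13)) = -24790 + (31 - 1*(-26)) = -24790 + (31 + 26) = -24790 + 57 = -24733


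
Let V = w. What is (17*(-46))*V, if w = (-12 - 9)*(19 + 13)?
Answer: 525504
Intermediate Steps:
w = -672 (w = -21*32 = -672)
V = -672
(17*(-46))*V = (17*(-46))*(-672) = -782*(-672) = 525504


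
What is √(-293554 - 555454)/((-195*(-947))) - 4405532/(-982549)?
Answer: 4405532/982549 + 4*I*√53063/184665 ≈ 4.4838 + 0.0049897*I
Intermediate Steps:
√(-293554 - 555454)/((-195*(-947))) - 4405532/(-982549) = √(-849008)/184665 - 4405532*(-1/982549) = (4*I*√53063)*(1/184665) + 4405532/982549 = 4*I*√53063/184665 + 4405532/982549 = 4405532/982549 + 4*I*√53063/184665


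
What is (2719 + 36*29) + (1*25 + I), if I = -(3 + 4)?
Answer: 3781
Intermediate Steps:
I = -7 (I = -1*7 = -7)
(2719 + 36*29) + (1*25 + I) = (2719 + 36*29) + (1*25 - 7) = (2719 + 1044) + (25 - 7) = 3763 + 18 = 3781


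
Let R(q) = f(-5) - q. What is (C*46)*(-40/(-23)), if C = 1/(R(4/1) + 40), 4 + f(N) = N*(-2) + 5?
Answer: 80/47 ≈ 1.7021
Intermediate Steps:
f(N) = 1 - 2*N (f(N) = -4 + (N*(-2) + 5) = -4 + (-2*N + 5) = -4 + (5 - 2*N) = 1 - 2*N)
R(q) = 11 - q (R(q) = (1 - 2*(-5)) - q = (1 + 10) - q = 11 - q)
C = 1/47 (C = 1/((11 - 4/1) + 40) = 1/((11 - 4) + 40) = 1/(7 + 40) = 1/47 ≈ 0.021277)
(C*46)*(-40/(-23)) = ((1/47)*46)*(-40/(-23)) = 46*(-40*(-1/23))/47 = (46/47)*(40/23) = 80/47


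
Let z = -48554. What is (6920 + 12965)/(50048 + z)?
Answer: 19885/1494 ≈ 13.310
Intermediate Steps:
(6920 + 12965)/(50048 + z) = (6920 + 12965)/(50048 - 48554) = 19885/1494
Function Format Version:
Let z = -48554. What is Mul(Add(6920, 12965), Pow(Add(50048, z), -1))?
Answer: Rational(19885, 1494) ≈ 13.310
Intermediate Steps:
Mul(Add(6920, 12965), Pow(Add(50048, z), -1)) = Mul(Add(6920, 12965), Pow(Add(50048, -48554), -1)) = Mul(19885, Pow(1494, -1)) = Mul(19885, Rational(1, 1494)) = Rational(19885, 1494)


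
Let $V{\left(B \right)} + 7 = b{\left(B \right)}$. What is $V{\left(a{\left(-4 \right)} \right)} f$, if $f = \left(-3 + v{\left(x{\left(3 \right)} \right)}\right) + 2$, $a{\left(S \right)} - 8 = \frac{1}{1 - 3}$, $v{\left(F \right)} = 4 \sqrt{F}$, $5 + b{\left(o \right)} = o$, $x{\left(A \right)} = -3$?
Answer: $\frac{9}{2} - 18 i \sqrt{3} \approx 4.5 - 31.177 i$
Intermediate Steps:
$b{\left(o \right)} = -5 + o$
$a{\left(S \right)} = \frac{15}{2}$ ($a{\left(S \right)} = 8 + \frac{1}{1 - 3} = 8 + \frac{1}{-2} = 8 - \frac{1}{2} = \frac{15}{2}$)
$V{\left(B \right)} = -12 + B$ ($V{\left(B \right)} = -7 + \left(-5 + B\right) = -12 + B$)
$f = -1 + 4 i \sqrt{3}$ ($f = \left(-3 + 4 \sqrt{-3}\right) + 2 = \left(-3 + 4 i \sqrt{3}\right) + 2 = -1 + 4 i \sqrt{3} \approx -1.0 + 6.9282 i$)
$V{\left(a{\left(-4 \right)} \right)} f = \left(-12 + \frac{15}{2}\right) \left(-1 + 4 i \sqrt{3}\right) = - \frac{9 \left(-1 + 4 i \sqrt{3}\right)}{2} = \frac{9}{2} - 18 i \sqrt{3}$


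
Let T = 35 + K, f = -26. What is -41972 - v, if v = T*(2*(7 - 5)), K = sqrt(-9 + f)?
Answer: -42112 - 4*I*sqrt(35) ≈ -42112.0 - 23.664*I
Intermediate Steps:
K = I*sqrt(35) (K = sqrt(-9 - 26) = sqrt(-35) = I*sqrt(35) ≈ 5.9161*I)
T = 35 + I*sqrt(35) ≈ 35.0 + 5.9161*I
v = 140 + 4*I*sqrt(35) (v = (35 + I*sqrt(35))*(2*(7 - 5)) = (35 + I*sqrt(35))*(2*2) = (35 + I*sqrt(35))*4 = 140 + 4*I*sqrt(35) ≈ 140.0 + 23.664*I)
-41972 - v = -41972 - (140 + 4*I*sqrt(35)) = -41972 + (-140 - 4*I*sqrt(35)) = -42112 - 4*I*sqrt(35)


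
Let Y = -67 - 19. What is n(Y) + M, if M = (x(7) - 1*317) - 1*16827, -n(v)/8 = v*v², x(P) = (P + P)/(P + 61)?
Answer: 172424343/34 ≈ 5.0713e+6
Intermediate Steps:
x(P) = 2*P/(61 + P) (x(P) = (2*P)/(61 + P) = 2*P/(61 + P))
Y = -86
n(v) = -8*v³ (n(v) = -8*v*v² = -8*v³)
M = -582889/34 (M = (2*7/(61 + 7) - 1*317) - 1*16827 = (2*7/68 - 317) - 16827 = (2*7*(1/68) - 317) - 16827 = (7/34 - 317) - 16827 = -10771/34 - 16827 = -582889/34 ≈ -17144.)
n(Y) + M = -8*(-86)³ - 582889/34 = -8*(-636056) - 582889/34 = 5088448 - 582889/34 = 172424343/34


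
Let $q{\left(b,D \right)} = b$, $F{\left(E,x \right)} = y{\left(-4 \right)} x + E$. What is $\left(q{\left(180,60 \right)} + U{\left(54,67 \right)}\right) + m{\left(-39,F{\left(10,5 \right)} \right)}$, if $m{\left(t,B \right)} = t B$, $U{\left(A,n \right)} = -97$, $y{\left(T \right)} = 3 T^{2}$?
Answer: $-9667$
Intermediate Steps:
$F{\left(E,x \right)} = E + 48 x$ ($F{\left(E,x \right)} = 3 \left(-4\right)^{2} x + E = 3 \cdot 16 x + E = 48 x + E = E + 48 x$)
$m{\left(t,B \right)} = B t$
$\left(q{\left(180,60 \right)} + U{\left(54,67 \right)}\right) + m{\left(-39,F{\left(10,5 \right)} \right)} = \left(180 - 97\right) + \left(10 + 48 \cdot 5\right) \left(-39\right) = 83 + \left(10 + 240\right) \left(-39\right) = 83 + 250 \left(-39\right) = 83 - 9750 = -9667$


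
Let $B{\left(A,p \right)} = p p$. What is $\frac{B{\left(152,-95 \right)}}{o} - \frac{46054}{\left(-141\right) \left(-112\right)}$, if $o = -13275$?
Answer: $- \frac{5025931}{1397592} \approx -3.5961$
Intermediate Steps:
$B{\left(A,p \right)} = p^{2}$
$\frac{B{\left(152,-95 \right)}}{o} - \frac{46054}{\left(-141\right) \left(-112\right)} = \frac{\left(-95\right)^{2}}{-13275} - \frac{46054}{\left(-141\right) \left(-112\right)} = 9025 \left(- \frac{1}{13275}\right) - \frac{46054}{15792} = - \frac{361}{531} - \frac{23027}{7896} = - \frac{5025931}{1397592}$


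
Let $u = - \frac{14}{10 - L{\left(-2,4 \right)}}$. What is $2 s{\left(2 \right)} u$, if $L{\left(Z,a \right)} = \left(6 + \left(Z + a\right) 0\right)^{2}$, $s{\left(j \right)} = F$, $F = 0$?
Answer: $0$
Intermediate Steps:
$s{\left(j \right)} = 0$
$L{\left(Z,a \right)} = 36$ ($L{\left(Z,a \right)} = \left(6 + 0\right)^{2} = 6^{2} = 36$)
$u = \frac{7}{13}$ ($u = - \frac{14}{10 - 36} = - \frac{14}{-26} = \left(-14\right) \left(- \frac{1}{26}\right) = \frac{7}{13} \approx 0.53846$)
$2 s{\left(2 \right)} u = 2 \cdot 0 \cdot \frac{7}{13} = 0 \cdot \frac{7}{13} = 0$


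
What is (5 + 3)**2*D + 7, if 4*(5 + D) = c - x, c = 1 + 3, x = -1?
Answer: -233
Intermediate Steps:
c = 4
D = -15/4 (D = -5 + (4 - 1*(-1))/4 = -5 + (4 + 1)/4 = -5 + (1/4)*5 = -5 + 5/4 = -15/4 ≈ -3.7500)
(5 + 3)**2*D + 7 = (5 + 3)**2*(-15/4) + 7 = 8**2*(-15/4) + 7 = 64*(-15/4) + 7 = -240 + 7 = -233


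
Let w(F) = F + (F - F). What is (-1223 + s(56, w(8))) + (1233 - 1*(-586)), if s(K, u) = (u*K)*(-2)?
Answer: -300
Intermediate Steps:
w(F) = F (w(F) = F + 0 = F)
s(K, u) = -2*K*u (s(K, u) = (K*u)*(-2) = -2*K*u)
(-1223 + s(56, w(8))) + (1233 - 1*(-586)) = (-1223 - 2*56*8) + (1233 - 1*(-586)) = (-1223 - 896) + (1233 + 586) = -2119 + 1819 = -300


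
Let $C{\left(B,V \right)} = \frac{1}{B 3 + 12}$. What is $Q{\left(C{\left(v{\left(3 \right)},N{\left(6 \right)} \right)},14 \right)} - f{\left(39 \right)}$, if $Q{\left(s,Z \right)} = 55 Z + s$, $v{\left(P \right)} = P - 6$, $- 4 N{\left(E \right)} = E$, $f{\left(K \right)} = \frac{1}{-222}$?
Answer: $\frac{57005}{74} \approx 770.34$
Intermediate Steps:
$f{\left(K \right)} = - \frac{1}{222}$
$N{\left(E \right)} = - \frac{E}{4}$
$v{\left(P \right)} = -6 + P$ ($v{\left(P \right)} = P - 6 = -6 + P$)
$C{\left(B,V \right)} = \frac{1}{12 + 3 B}$ ($C{\left(B,V \right)} = \frac{1}{3 B + 12} = \frac{1}{12 + 3 B}$)
$Q{\left(s,Z \right)} = s + 55 Z$
$Q{\left(C{\left(v{\left(3 \right)},N{\left(6 \right)} \right)},14 \right)} - f{\left(39 \right)} = \left(\frac{1}{3 \left(4 + \left(-6 + 3\right)\right)} + 55 \cdot 14\right) - - \frac{1}{222} = \left(\frac{1}{3 \left(4 - 3\right)} + 770\right) + \frac{1}{222} = \left(\frac{1}{3 \cdot 1} + 770\right) + \frac{1}{222} = \left(\frac{1}{3} \cdot 1 + 770\right) + \frac{1}{222} = \left(\frac{1}{3} + 770\right) + \frac{1}{222} = \frac{2311}{3} + \frac{1}{222} = \frac{57005}{74}$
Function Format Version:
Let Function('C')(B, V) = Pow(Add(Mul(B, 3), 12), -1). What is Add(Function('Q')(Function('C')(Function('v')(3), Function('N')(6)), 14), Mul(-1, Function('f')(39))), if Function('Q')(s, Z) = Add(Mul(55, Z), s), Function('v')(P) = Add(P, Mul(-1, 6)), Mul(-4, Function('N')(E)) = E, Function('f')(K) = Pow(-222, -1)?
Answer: Rational(57005, 74) ≈ 770.34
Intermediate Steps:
Function('f')(K) = Rational(-1, 222)
Function('N')(E) = Mul(Rational(-1, 4), E)
Function('v')(P) = Add(-6, P) (Function('v')(P) = Add(P, -6) = Add(-6, P))
Function('C')(B, V) = Pow(Add(12, Mul(3, B)), -1) (Function('C')(B, V) = Pow(Add(Mul(3, B), 12), -1) = Pow(Add(12, Mul(3, B)), -1))
Function('Q')(s, Z) = Add(s, Mul(55, Z))
Add(Function('Q')(Function('C')(Function('v')(3), Function('N')(6)), 14), Mul(-1, Function('f')(39))) = Add(Add(Mul(Rational(1, 3), Pow(Add(4, Add(-6, 3)), -1)), Mul(55, 14)), Mul(-1, Rational(-1, 222))) = Add(Add(Mul(Rational(1, 3), Pow(Add(4, -3), -1)), 770), Rational(1, 222)) = Add(Add(Mul(Rational(1, 3), Pow(1, -1)), 770), Rational(1, 222)) = Add(Add(Mul(Rational(1, 3), 1), 770), Rational(1, 222)) = Add(Add(Rational(1, 3), 770), Rational(1, 222)) = Add(Rational(2311, 3), Rational(1, 222)) = Rational(57005, 74)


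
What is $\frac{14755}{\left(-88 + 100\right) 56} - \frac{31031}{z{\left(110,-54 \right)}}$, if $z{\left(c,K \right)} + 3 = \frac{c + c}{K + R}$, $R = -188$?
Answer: $\frac{230015617}{28896} \approx 7960.1$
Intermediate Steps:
$z{\left(c,K \right)} = -3 + \frac{2 c}{-188 + K}$ ($z{\left(c,K \right)} = -3 + \frac{c + c}{K - 188} = -3 + \frac{2 c}{-188 + K}$)
$\frac{14755}{\left(-88 + 100\right) 56} - \frac{31031}{z{\left(110,-54 \right)}} = \frac{14755}{\left(-88 + 100\right) 56} - \frac{31031}{\frac{1}{-188 - 54} \left(564 - -162 + 2 \cdot 110\right)} = \frac{14755}{12 \cdot 56} - \frac{31031}{\frac{1}{-242} \left(564 + 162 + 220\right)} = \frac{14755}{672} - \frac{31031}{\left(- \frac{1}{242}\right) 946} = 14755 \cdot \frac{1}{672} - \frac{31031}{- \frac{43}{11}} = \frac{14755}{672} - - \frac{341341}{43} = \frac{14755}{672} + \frac{341341}{43} = \frac{230015617}{28896}$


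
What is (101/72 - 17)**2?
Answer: 1261129/5184 ≈ 243.27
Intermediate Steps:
(101/72 - 17)**2 = (-1123/72)**2 = 1261129/5184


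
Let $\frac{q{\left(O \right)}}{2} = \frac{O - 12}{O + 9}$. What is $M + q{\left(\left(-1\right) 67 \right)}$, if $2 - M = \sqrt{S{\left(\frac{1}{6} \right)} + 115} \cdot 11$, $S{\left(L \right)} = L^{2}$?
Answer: $\frac{137}{29} - \frac{11 \sqrt{4141}}{6} \approx -113.25$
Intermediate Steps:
$q{\left(O \right)} = \frac{2 \left(-12 + O\right)}{9 + O}$ ($q{\left(O \right)} = 2 \frac{O - 12}{O + 9} = 2 \frac{-12 + O}{9 + O} = \frac{2 \left(-12 + O\right)}{9 + O}$)
$M = 2 - \frac{11 \sqrt{4141}}{6}$ ($M = 2 - \sqrt{\left(\frac{1}{6}\right)^{2} + 115} \cdot 11 = 2 - \sqrt{\frac{1}{36} + 115} \cdot 11 = 2 - \sqrt{\frac{4141}{36}} \cdot 11 = 2 - \frac{\sqrt{4141}}{6} \cdot 11 = 2 - \frac{11 \sqrt{4141}}{6} \approx -115.98$)
$M + q{\left(\left(-1\right) 67 \right)} = \left(2 - \frac{11 \sqrt{4141}}{6}\right) + \frac{2 \left(-12 - 67\right)}{9 - 67} = \left(2 - \frac{11 \sqrt{4141}}{6}\right) + 2 \frac{1}{-58} \left(-79\right) = \left(2 - \frac{11 \sqrt{4141}}{6}\right) + 2 \left(- \frac{1}{58}\right) \left(-79\right) = \left(2 - \frac{11 \sqrt{4141}}{6}\right) + \frac{79}{29} = \frac{137}{29} - \frac{11 \sqrt{4141}}{6}$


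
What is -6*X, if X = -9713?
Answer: 58278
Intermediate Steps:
-6*X = -6*(-9713) = 58278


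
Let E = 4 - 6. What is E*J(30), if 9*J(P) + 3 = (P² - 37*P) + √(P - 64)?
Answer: 142/3 - 2*I*√34/9 ≈ 47.333 - 1.2958*I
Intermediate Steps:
J(P) = -⅓ - 37*P/9 + P²/9 + √(-64 + P)/9 (J(P) = -⅓ + ((P² - 37*P) + √(P - 64))/9 = -⅓ + ((P² - 37*P) + √(-64 + P))/9 = -⅓ + (P² + √(-64 + P) - 37*P)/9 = -⅓ + (-37*P/9 + P²/9 + √(-64 + P)/9) = -⅓ - 37*P/9 + P²/9 + √(-64 + P)/9)
E = -2
E*J(30) = -2*(-⅓ - 37/9*30 + (⅑)*30² + √(-64 + 30)/9) = -2*(-⅓ - 370/3 + (⅑)*900 + √(-34)/9) = -2*(-⅓ - 370/3 + 100 + (I*√34)/9) = -2*(-⅓ - 370/3 + 100 + I*√34/9) = -2*(-71/3 + I*√34/9) = 142/3 - 2*I*√34/9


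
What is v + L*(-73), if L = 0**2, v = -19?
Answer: -19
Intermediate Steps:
L = 0
v + L*(-73) = -19 + 0*(-73) = -19 + 0 = -19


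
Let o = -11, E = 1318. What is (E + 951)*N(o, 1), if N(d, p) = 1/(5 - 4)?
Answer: 2269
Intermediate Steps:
N(d, p) = 1 (N(d, p) = 1/1 = 1)
(E + 951)*N(o, 1) = (1318 + 951)*1 = 2269*1 = 2269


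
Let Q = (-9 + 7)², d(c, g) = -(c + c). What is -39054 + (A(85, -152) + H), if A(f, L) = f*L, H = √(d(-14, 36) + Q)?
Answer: -51974 + 4*√2 ≈ -51968.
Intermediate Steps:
d(c, g) = -2*c
Q = 4 (Q = (-2)² = 4)
H = 4*√2 (H = √(-2*(-14) + 4) = √(28 + 4) = √32 = 4*√2 ≈ 5.6569)
A(f, L) = L*f
-39054 + (A(85, -152) + H) = -39054 + (-152*85 + 4*√2) = -39054 + (-12920 + 4*√2) = -51974 + 4*√2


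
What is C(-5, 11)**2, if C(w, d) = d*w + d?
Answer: 1936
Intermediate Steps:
C(w, d) = d + d*w
C(-5, 11)**2 = (11*(1 - 5))**2 = (11*(-4))**2 = (-44)**2 = 1936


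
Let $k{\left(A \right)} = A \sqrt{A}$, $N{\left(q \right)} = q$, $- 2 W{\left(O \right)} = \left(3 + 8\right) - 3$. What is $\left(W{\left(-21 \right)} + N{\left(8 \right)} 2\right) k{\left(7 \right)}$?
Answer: $84 \sqrt{7} \approx 222.24$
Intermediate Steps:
$W{\left(O \right)} = -4$ ($W{\left(O \right)} = - \frac{\left(3 + 8\right) - 3}{2} = - \frac{11 - 3}{2} = \left(- \frac{1}{2}\right) 8 = -4$)
$k{\left(A \right)} = A^{\frac{3}{2}}$
$\left(W{\left(-21 \right)} + N{\left(8 \right)} 2\right) k{\left(7 \right)} = \left(-4 + 8 \cdot 2\right) 7^{\frac{3}{2}} = \left(-4 + 16\right) 7 \sqrt{7} = 12 \cdot 7 \sqrt{7} = 84 \sqrt{7}$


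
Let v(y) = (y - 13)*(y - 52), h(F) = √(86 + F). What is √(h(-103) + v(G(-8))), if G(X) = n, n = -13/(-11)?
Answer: √(72670 + 121*I*√17)/11 ≈ 24.507 + 0.084121*I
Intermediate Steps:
n = 13/11 (n = -13*(-1/11) = 13/11 ≈ 1.1818)
G(X) = 13/11
v(y) = (-52 + y)*(-13 + y) (v(y) = (-13 + y)*(-52 + y) = (-52 + y)*(-13 + y))
√(h(-103) + v(G(-8))) = √(√(86 - 103) + (676 + (13/11)² - 65*13/11)) = √(√(-17) + (676 + 169/121 - 845/11)) = √(I*√17 + 72670/121) = √(72670/121 + I*√17)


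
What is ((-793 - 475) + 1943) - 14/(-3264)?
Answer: 1101607/1632 ≈ 675.00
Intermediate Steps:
((-793 - 475) + 1943) - 14/(-3264) = (-1268 + 1943) - 14*(-1/3264) = 675 + 7/1632 = 1101607/1632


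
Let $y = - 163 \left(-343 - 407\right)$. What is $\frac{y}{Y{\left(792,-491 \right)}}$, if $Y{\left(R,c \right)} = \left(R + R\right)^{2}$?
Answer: $\frac{20375}{418176} \approx 0.048724$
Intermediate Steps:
$Y{\left(R,c \right)} = 4 R^{2}$ ($Y{\left(R,c \right)} = \left(2 R\right)^{2} = 4 R^{2}$)
$y = 122250$ ($y = \left(-163\right) \left(-750\right) = 122250$)
$\frac{y}{Y{\left(792,-491 \right)}} = \frac{122250}{4 \cdot 792^{2}} = \frac{122250}{4 \cdot 627264} = \frac{122250}{2509056} = 122250 \cdot \frac{1}{2509056} = \frac{20375}{418176}$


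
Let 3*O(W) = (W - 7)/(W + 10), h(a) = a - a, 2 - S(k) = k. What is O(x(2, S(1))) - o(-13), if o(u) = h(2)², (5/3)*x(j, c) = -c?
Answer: -38/141 ≈ -0.26950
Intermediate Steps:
S(k) = 2 - k
h(a) = 0
x(j, c) = -3*c/5 (x(j, c) = 3*(-c)/5 = -3*c/5)
O(W) = (-7 + W)/(3*(10 + W)) (O(W) = ((W - 7)/(W + 10))/3 = ((-7 + W)/(10 + W))/3 = (-7 + W)/(3*(10 + W)))
o(u) = 0 (o(u) = 0² = 0)
O(x(2, S(1))) - o(-13) = (-7 - 3*(2 - 1*1)/5)/(3*(10 - 3*(2 - 1*1)/5)) - 1*0 = (-7 - 3*(2 - 1)/5)/(3*(10 - 3*(2 - 1)/5)) + 0 = (-7 - ⅗*1)/(3*(10 - ⅗*1)) + 0 = (-7 - ⅗)/(3*(10 - ⅗)) + 0 = (⅓)*(-38/5)/(47/5) + 0 = (⅓)*(5/47)*(-38/5) + 0 = -38/141 + 0 = -38/141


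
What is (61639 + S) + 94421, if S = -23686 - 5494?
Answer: 126880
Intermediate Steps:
S = -29180
(61639 + S) + 94421 = (61639 - 29180) + 94421 = 32459 + 94421 = 126880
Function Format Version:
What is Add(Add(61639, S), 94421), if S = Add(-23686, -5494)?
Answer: 126880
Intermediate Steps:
S = -29180
Add(Add(61639, S), 94421) = Add(Add(61639, -29180), 94421) = Add(32459, 94421) = 126880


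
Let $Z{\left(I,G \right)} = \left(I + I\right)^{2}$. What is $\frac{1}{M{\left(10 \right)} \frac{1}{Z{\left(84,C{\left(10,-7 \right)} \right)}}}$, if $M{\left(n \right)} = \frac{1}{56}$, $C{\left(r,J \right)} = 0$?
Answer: $1580544$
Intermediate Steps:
$Z{\left(I,G \right)} = 4 I^{2}$ ($Z{\left(I,G \right)} = \left(2 I\right)^{2} = 4 I^{2}$)
$M{\left(n \right)} = \frac{1}{56}$
$\frac{1}{M{\left(10 \right)} \frac{1}{Z{\left(84,C{\left(10,-7 \right)} \right)}}} = \frac{1}{\frac{1}{56} \frac{1}{4 \cdot 84^{2}}} = \frac{1}{\frac{1}{56} \frac{1}{4 \cdot 7056}} = \frac{1}{\frac{1}{56} \cdot \frac{1}{28224}} = \frac{1}{\frac{1}{1580544}} = 1580544$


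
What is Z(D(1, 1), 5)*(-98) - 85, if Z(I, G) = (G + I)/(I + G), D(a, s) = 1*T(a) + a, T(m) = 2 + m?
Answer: -183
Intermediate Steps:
D(a, s) = 2 + 2*a (D(a, s) = 1*(2 + a) + a = (2 + a) + a = 2 + 2*a)
Z(I, G) = 1 (Z(I, G) = (G + I)/(G + I) = 1)
Z(D(1, 1), 5)*(-98) - 85 = 1*(-98) - 85 = -98 - 85 = -183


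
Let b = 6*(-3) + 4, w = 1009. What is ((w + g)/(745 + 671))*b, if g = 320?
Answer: -3101/236 ≈ -13.140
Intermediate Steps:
b = -14 (b = -18 + 4 = -14)
((w + g)/(745 + 671))*b = ((1009 + 320)/(745 + 671))*(-14) = (1329/1416)*(-14) = (1329*(1/1416))*(-14) = (443/472)*(-14) = -3101/236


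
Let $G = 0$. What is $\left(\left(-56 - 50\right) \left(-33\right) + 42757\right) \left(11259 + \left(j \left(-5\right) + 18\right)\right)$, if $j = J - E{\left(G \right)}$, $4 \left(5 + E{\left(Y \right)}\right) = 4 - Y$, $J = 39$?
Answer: $511672810$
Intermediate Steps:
$E{\left(Y \right)} = -4 - \frac{Y}{4}$ ($E{\left(Y \right)} = -5 + \frac{4 - Y}{4} = -5 - \left(-1 + \frac{Y}{4}\right) = -4 - \frac{Y}{4}$)
$j = 43$ ($j = 39 - \left(-4 - 0\right) = 39 - \left(-4 + 0\right) = 39 - -4 = 39 + 4 = 43$)
$\left(\left(-56 - 50\right) \left(-33\right) + 42757\right) \left(11259 + \left(j \left(-5\right) + 18\right)\right) = \left(\left(-56 - 50\right) \left(-33\right) + 42757\right) \left(11259 + \left(43 \left(-5\right) + 18\right)\right) = \left(\left(-106\right) \left(-33\right) + 42757\right) \left(11259 + \left(-215 + 18\right)\right) = \left(3498 + 42757\right) \left(11259 - 197\right) = 46255 \cdot 11062 = 511672810$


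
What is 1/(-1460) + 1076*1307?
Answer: 2053244719/1460 ≈ 1.4063e+6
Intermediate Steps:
1/(-1460) + 1076*1307 = -1/1460 + 1406332 = 2053244719/1460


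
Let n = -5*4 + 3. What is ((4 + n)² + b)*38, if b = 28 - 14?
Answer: 6954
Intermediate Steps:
n = -17 (n = -20 + 3 = -17)
b = 14
((4 + n)² + b)*38 = ((4 - 17)² + 14)*38 = ((-13)² + 14)*38 = (169 + 14)*38 = 183*38 = 6954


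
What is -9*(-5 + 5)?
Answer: 0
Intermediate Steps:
-9*(-5 + 5) = -9*0 = 0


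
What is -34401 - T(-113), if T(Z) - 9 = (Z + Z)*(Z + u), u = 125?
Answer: -31698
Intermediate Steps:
T(Z) = 9 + 2*Z*(125 + Z) (T(Z) = 9 + (Z + Z)*(Z + 125) = 9 + (2*Z)*(125 + Z) = 9 + 2*Z*(125 + Z))
-34401 - T(-113) = -34401 - (9 + 2*(-113)² + 250*(-113)) = -34401 - (9 + 2*12769 - 28250) = -34401 - (9 + 25538 - 28250) = -34401 - 1*(-2703) = -34401 + 2703 = -31698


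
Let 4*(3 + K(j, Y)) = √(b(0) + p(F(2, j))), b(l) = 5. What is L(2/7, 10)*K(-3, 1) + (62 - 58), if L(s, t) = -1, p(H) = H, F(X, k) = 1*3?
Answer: 7 - √2/2 ≈ 6.2929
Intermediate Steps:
F(X, k) = 3
K(j, Y) = -3 + √2/2 (K(j, Y) = -3 + √(5 + 3)/4 = -3 + √8/4 = -3 + (2*√2)/4 = -3 + √2/2)
L(2/7, 10)*K(-3, 1) + (62 - 58) = -(-3 + √2/2) + (62 - 58) = (3 - √2/2) + 4 = 7 - √2/2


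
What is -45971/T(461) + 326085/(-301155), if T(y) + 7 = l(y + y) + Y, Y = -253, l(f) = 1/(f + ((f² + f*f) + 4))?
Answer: 1560426500465677/8879744681803 ≈ 175.73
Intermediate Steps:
l(f) = 1/(4 + f + 2*f²) (l(f) = 1/(f + ((f² + f²) + 4)) = 1/(f + (2*f² + 4)) = 1/(f + (4 + 2*f²)) = 1/(4 + f + 2*f²))
T(y) = -260 + 1/(4 + 2*y + 8*y²) (T(y) = -7 + (1/(4 + (y + y) + 2*(y + y)²) - 253) = -7 + (1/(4 + 2*y + 2*(2*y)²) - 253) = -7 + (1/(4 + 2*y + 2*(4*y²)) - 253) = -7 + (1/(4 + 2*y + 8*y²) - 253) = -7 + (-253 + 1/(4 + 2*y + 8*y²)) = -260 + 1/(4 + 2*y + 8*y²))
-45971/T(461) + 326085/(-301155) = -45971*2*(2 + 461 + 4*461²)/(-1039 - 2080*461² - 520*461) + 326085/(-301155) = -45971*2*(2 + 461 + 4*212521)/(-1039 - 2080*212521 - 239720) + 326085*(-1/301155) = -45971*2*(2 + 461 + 850084)/(-1039 - 442043680 - 239720) - 21739/20077 = -45971/((½)*(-442284439)/850547) - 21739/20077 = -45971/((½)*(1/850547)*(-442284439)) - 21739/20077 = -45971/(-442284439/1701094) - 21739/20077 = -45971*(-1701094/442284439) - 21739/20077 = 78200992274/442284439 - 21739/20077 = 1560426500465677/8879744681803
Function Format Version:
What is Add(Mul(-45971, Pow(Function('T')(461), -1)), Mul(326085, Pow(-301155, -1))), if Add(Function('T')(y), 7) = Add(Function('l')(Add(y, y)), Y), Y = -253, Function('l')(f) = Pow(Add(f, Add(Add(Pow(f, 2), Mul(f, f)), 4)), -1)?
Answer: Rational(1560426500465677, 8879744681803) ≈ 175.73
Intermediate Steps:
Function('l')(f) = Pow(Add(4, f, Mul(2, Pow(f, 2))), -1) (Function('l')(f) = Pow(Add(f, Add(Add(Pow(f, 2), Pow(f, 2)), 4)), -1) = Pow(Add(f, Add(Mul(2, Pow(f, 2)), 4)), -1) = Pow(Add(f, Add(4, Mul(2, Pow(f, 2)))), -1) = Pow(Add(4, f, Mul(2, Pow(f, 2))), -1))
Function('T')(y) = Add(-260, Pow(Add(4, Mul(2, y), Mul(8, Pow(y, 2))), -1)) (Function('T')(y) = Add(-7, Add(Pow(Add(4, Add(y, y), Mul(2, Pow(Add(y, y), 2))), -1), -253)) = Add(-7, Add(Pow(Add(4, Mul(2, y), Mul(2, Pow(Mul(2, y), 2))), -1), -253)) = Add(-7, Add(Pow(Add(4, Mul(2, y), Mul(2, Mul(4, Pow(y, 2)))), -1), -253)) = Add(-7, Add(Pow(Add(4, Mul(2, y), Mul(8, Pow(y, 2))), -1), -253)) = Add(-7, Add(-253, Pow(Add(4, Mul(2, y), Mul(8, Pow(y, 2))), -1))) = Add(-260, Pow(Add(4, Mul(2, y), Mul(8, Pow(y, 2))), -1)))
Add(Mul(-45971, Pow(Function('T')(461), -1)), Mul(326085, Pow(-301155, -1))) = Add(Mul(-45971, Pow(Mul(Rational(1, 2), Pow(Add(2, 461, Mul(4, Pow(461, 2))), -1), Add(-1039, Mul(-2080, Pow(461, 2)), Mul(-520, 461))), -1)), Mul(326085, Pow(-301155, -1))) = Add(Mul(-45971, Pow(Mul(Rational(1, 2), Pow(Add(2, 461, Mul(4, 212521)), -1), Add(-1039, Mul(-2080, 212521), -239720)), -1)), Mul(326085, Rational(-1, 301155))) = Add(Mul(-45971, Pow(Mul(Rational(1, 2), Pow(Add(2, 461, 850084), -1), Add(-1039, -442043680, -239720)), -1)), Rational(-21739, 20077)) = Add(Mul(-45971, Pow(Mul(Rational(1, 2), Pow(850547, -1), -442284439), -1)), Rational(-21739, 20077)) = Add(Mul(-45971, Pow(Mul(Rational(1, 2), Rational(1, 850547), -442284439), -1)), Rational(-21739, 20077)) = Add(Mul(-45971, Pow(Rational(-442284439, 1701094), -1)), Rational(-21739, 20077)) = Add(Mul(-45971, Rational(-1701094, 442284439)), Rational(-21739, 20077)) = Add(Rational(78200992274, 442284439), Rational(-21739, 20077)) = Rational(1560426500465677, 8879744681803)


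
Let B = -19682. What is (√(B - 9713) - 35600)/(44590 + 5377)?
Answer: -35600/49967 + I*√29395/49967 ≈ -0.71247 + 0.0034313*I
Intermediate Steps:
(√(B - 9713) - 35600)/(44590 + 5377) = (√(-19682 - 9713) - 35600)/(44590 + 5377) = (√(-29395) - 35600)/49967 = (I*√29395 - 35600)*(1/49967) = (-35600 + I*√29395)*(1/49967) = -35600/49967 + I*√29395/49967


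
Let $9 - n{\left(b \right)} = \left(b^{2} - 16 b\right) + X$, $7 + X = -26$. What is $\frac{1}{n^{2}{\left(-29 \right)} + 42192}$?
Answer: $\frac{1}{1637361} \approx 6.1074 \cdot 10^{-7}$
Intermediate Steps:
$X = -33$ ($X = -7 - 26 = -33$)
$n{\left(b \right)} = 42 - b^{2} + 16 b$ ($n{\left(b \right)} = 9 - \left(\left(b^{2} - 16 b\right) - 33\right) = 9 - \left(-33 + b^{2} - 16 b\right) = 9 + \left(33 - b^{2} + 16 b\right) = 42 - b^{2} + 16 b$)
$\frac{1}{n^{2}{\left(-29 \right)} + 42192} = \frac{1}{\left(42 - \left(-29\right)^{2} + 16 \left(-29\right)\right)^{2} + 42192} = \frac{1}{\left(42 - 841 - 464\right)^{2} + 42192} = \frac{1}{\left(-1263\right)^{2} + 42192} = \frac{1}{1595169 + 42192} = \frac{1}{1637361}$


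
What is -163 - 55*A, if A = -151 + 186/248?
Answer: 32403/4 ≈ 8100.8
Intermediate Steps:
A = -601/4 (A = -151 + 186*(1/248) = -151 + 3/4 = -601/4 ≈ -150.25)
-163 - 55*A = -163 - 55*(-601/4) = -163 + 33055/4 = 32403/4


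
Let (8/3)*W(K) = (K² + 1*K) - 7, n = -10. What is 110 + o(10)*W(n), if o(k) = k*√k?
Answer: 110 + 1245*√10/4 ≈ 1094.3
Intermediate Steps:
W(K) = -21/8 + 3*K/8 + 3*K²/8 (W(K) = 3*((K² + 1*K) - 7)/8 = 3*((K² + K) - 7)/8 = 3*((K + K²) - 7)/8 = 3*(-7 + K + K²)/8 = -21/8 + 3*K/8 + 3*K²/8)
o(k) = k^(3/2)
110 + o(10)*W(n) = 110 + 10^(3/2)*(-21/8 + (3/8)*(-10) + (3/8)*(-10)²) = 110 + (10*√10)*(-21/8 - 15/4 + (3/8)*100) = 110 + (10*√10)*(-21/8 - 15/4 + 75/2) = 110 + (10*√10)*(249/8) = 110 + 1245*√10/4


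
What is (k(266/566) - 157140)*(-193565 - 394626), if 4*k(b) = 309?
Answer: 369531583941/4 ≈ 9.2383e+10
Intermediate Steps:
k(b) = 309/4 (k(b) = (¼)*309 = 309/4)
(k(266/566) - 157140)*(-193565 - 394626) = (309/4 - 157140)*(-193565 - 394626) = -628251/4*(-588191) = 369531583941/4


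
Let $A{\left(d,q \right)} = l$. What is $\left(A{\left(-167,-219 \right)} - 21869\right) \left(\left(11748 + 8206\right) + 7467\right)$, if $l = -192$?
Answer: $-604934681$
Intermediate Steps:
$A{\left(d,q \right)} = -192$
$\left(A{\left(-167,-219 \right)} - 21869\right) \left(\left(11748 + 8206\right) + 7467\right) = \left(-192 - 21869\right) \left(\left(11748 + 8206\right) + 7467\right) = - 22061 \left(19954 + 7467\right) = \left(-22061\right) 27421 = -604934681$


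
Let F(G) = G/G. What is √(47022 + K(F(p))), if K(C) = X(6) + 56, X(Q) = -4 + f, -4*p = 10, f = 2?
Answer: 2*√11769 ≈ 216.97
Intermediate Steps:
p = -5/2 (p = -¼*10 = -5/2 ≈ -2.5000)
F(G) = 1
X(Q) = -2 (X(Q) = -4 + 2 = -2)
K(C) = 54 (K(C) = -2 + 56 = 54)
√(47022 + K(F(p))) = √(47022 + 54) = √47076 = 2*√11769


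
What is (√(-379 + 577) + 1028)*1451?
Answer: 1491628 + 4353*√22 ≈ 1.5120e+6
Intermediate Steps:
(√(-379 + 577) + 1028)*1451 = (√198 + 1028)*1451 = (3*√22 + 1028)*1451 = (1028 + 3*√22)*1451 = 1491628 + 4353*√22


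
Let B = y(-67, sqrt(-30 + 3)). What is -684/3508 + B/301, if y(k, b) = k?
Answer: -110230/263977 ≈ -0.41757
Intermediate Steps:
B = -67
-684/3508 + B/301 = -684/3508 - 67/301 = -684*1/3508 - 67*1/301 = -171/877 - 67/301 = -110230/263977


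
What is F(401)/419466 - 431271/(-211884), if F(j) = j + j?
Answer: 30178908709/14813022324 ≈ 2.0373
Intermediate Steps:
F(j) = 2*j
F(401)/419466 - 431271/(-211884) = (2*401)/419466 - 431271/(-211884) = 802*(1/419466) - 431271*(-1/211884) = 401/209733 + 143757/70628 = 30178908709/14813022324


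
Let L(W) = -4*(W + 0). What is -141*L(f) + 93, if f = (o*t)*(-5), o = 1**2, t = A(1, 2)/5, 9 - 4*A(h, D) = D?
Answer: -894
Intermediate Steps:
A(h, D) = 9/4 - D/4
t = 7/20 (t = (9/4 - 1/4*2)/5 = (9/4 - 1/2)*(1/5) = (7/4)*(1/5) = 7/20 ≈ 0.35000)
o = 1
f = -7/4 (f = (1*(7/20))*(-5) = (7/20)*(-5) = -7/4 ≈ -1.7500)
L(W) = -4*W
-141*L(f) + 93 = -(-564)*(-7)/4 + 93 = -141*7 + 93 = -987 + 93 = -894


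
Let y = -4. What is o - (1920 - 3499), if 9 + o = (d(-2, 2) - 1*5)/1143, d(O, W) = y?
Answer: 199389/127 ≈ 1570.0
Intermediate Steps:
d(O, W) = -4
o = -1144/127 (o = -9 + (-4 - 1*5)/1143 = -9 + (-4 - 5)/1143 = -9 + (1/1143)*(-9) = -9 - 1/127 = -1144/127 ≈ -9.0079)
o - (1920 - 3499) = -1144/127 - (1920 - 3499) = -1144/127 - 1*(-1579) = -1144/127 + 1579 = 199389/127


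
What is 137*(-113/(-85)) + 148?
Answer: 28061/85 ≈ 330.13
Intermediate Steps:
137*(-113/(-85)) + 148 = 137*(-113*(-1/85)) + 148 = 137*(113/85) + 148 = 15481/85 + 148 = 28061/85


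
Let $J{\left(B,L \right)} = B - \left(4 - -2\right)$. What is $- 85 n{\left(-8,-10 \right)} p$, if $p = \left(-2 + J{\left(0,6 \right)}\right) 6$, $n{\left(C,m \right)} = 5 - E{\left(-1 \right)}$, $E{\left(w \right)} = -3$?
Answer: $32640$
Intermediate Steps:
$n{\left(C,m \right)} = 8$ ($n{\left(C,m \right)} = 5 - -3 = 5 + 3 = 8$)
$J{\left(B,L \right)} = -6 + B$ ($J{\left(B,L \right)} = B - \left(4 + 2\right) = B - 6 = -6 + B$)
$p = -48$ ($p = \left(-2 + \left(-6 + 0\right)\right) 6 = \left(-2 - 6\right) 6 = \left(-8\right) 6 = -48$)
$- 85 n{\left(-8,-10 \right)} p = \left(-85\right) 8 \left(-48\right) = \left(-680\right) \left(-48\right) = 32640$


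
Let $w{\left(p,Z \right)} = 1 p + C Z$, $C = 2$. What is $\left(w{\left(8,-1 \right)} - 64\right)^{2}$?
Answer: $3364$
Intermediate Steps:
$w{\left(p,Z \right)} = p + 2 Z$ ($w{\left(p,Z \right)} = 1 p + 2 Z = p + 2 Z$)
$\left(w{\left(8,-1 \right)} - 64\right)^{2} = \left(\left(8 + 2 \left(-1\right)\right) - 64\right)^{2} = \left(\left(8 - 2\right) - 64\right)^{2} = \left(6 - 64\right)^{2} = \left(-58\right)^{2} = 3364$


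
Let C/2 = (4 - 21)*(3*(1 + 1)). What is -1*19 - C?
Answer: 185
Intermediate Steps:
C = -204 (C = 2*((4 - 21)*(3*(1 + 1))) = 2*(-51*2) = 2*(-17*6) = 2*(-102) = -204)
-1*19 - C = -1*19 - 1*(-204) = -19 + 204 = 185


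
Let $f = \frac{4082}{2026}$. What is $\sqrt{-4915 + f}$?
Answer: $\frac{i \sqrt{5041553102}}{1013} \approx 70.093 i$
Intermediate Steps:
$f = \frac{2041}{1013}$ ($f = 4082 \cdot \frac{1}{2026} = \frac{2041}{1013} \approx 2.0148$)
$\sqrt{-4915 + f} = \sqrt{-4915 + \frac{2041}{1013}} = \sqrt{- \frac{4976854}{1013}} = \frac{i \sqrt{5041553102}}{1013}$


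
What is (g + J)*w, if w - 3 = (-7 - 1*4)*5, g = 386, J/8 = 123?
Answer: -71240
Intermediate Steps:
J = 984 (J = 8*123 = 984)
w = -52 (w = 3 + (-7 - 1*4)*5 = 3 + (-7 - 4)*5 = 3 - 11*5 = 3 - 55 = -52)
(g + J)*w = (386 + 984)*(-52) = 1370*(-52) = -71240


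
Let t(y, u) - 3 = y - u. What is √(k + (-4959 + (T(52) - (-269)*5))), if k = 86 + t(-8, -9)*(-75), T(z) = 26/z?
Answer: I*√15310/2 ≈ 61.867*I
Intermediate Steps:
t(y, u) = 3 + y - u (t(y, u) = 3 + (y - u) = 3 + y - u)
k = -214 (k = 86 + (3 - 8 - 1*(-9))*(-75) = 86 + (3 - 8 + 9)*(-75) = 86 + 4*(-75) = 86 - 300 = -214)
√(k + (-4959 + (T(52) - (-269)*5))) = √(-214 + (-4959 + (26/52 - (-269)*5))) = √(-214 + (-4959 + (26*(1/52) - 1*(-1345)))) = √(-214 + (-4959 + (½ + 1345))) = √(-214 + (-4959 + 2691/2)) = √(-214 - 7227/2) = √(-7655/2) = I*√15310/2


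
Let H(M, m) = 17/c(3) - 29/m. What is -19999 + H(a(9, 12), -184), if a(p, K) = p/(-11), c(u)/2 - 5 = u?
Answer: -7359183/368 ≈ -19998.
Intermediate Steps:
c(u) = 10 + 2*u
a(p, K) = -p/11 (a(p, K) = p*(-1/11) = -p/11)
H(M, m) = 17/16 - 29/m (H(M, m) = 17/(10 + 2*3) - 29/m = 17/(10 + 6) - 29/m = 17/16 - 29/m)
-19999 + H(a(9, 12), -184) = -19999 + (17/16 - 29/(-184)) = -19999 + (17/16 - 29*(-1/184)) = -19999 + (17/16 + 29/184) = -19999 + 449/368 = -7359183/368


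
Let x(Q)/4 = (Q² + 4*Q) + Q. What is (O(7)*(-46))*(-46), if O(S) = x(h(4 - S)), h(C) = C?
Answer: -50784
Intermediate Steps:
x(Q) = 4*Q² + 20*Q (x(Q) = 4*((Q² + 4*Q) + Q) = 4*(Q² + 5*Q) = 4*Q² + 20*Q)
O(S) = 4*(4 - S)*(9 - S) (O(S) = 4*(4 - S)*(5 + (4 - S)) = 4*(4 - S)*(9 - S))
(O(7)*(-46))*(-46) = ((4*(-9 + 7)*(-4 + 7))*(-46))*(-46) = ((4*(-2)*3)*(-46))*(-46) = -24*(-46)*(-46) = 1104*(-46) = -50784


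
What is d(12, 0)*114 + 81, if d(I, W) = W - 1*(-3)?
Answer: 423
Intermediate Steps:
d(I, W) = 3 + W (d(I, W) = W + 3 = 3 + W)
d(12, 0)*114 + 81 = (3 + 0)*114 + 81 = 3*114 + 81 = 342 + 81 = 423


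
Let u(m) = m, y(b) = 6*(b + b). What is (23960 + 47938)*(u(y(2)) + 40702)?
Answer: 2928117948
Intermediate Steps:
y(b) = 12*b (y(b) = 6*(2*b) = 12*b)
(23960 + 47938)*(u(y(2)) + 40702) = (23960 + 47938)*(12*2 + 40702) = 71898*(24 + 40702) = 71898*40726 = 2928117948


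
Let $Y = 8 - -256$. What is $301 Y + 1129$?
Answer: $80593$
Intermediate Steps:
$Y = 264$ ($Y = 8 + 256 = 264$)
$301 Y + 1129 = 301 \cdot 264 + 1129 = 79464 + 1129 = 80593$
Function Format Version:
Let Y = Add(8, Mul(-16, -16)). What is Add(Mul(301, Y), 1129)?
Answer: 80593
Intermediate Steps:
Y = 264 (Y = Add(8, 256) = 264)
Add(Mul(301, Y), 1129) = Add(Mul(301, 264), 1129) = Add(79464, 1129) = 80593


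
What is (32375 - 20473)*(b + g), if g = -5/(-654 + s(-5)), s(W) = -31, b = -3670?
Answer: -5984194678/137 ≈ -4.3680e+7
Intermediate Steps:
g = 1/137 (g = -5/(-654 - 31) = -5/(-685) = -5*(-1/685) = 1/137 ≈ 0.0072993)
(32375 - 20473)*(b + g) = (32375 - 20473)*(-3670 + 1/137) = 11902*(-502789/137) = -5984194678/137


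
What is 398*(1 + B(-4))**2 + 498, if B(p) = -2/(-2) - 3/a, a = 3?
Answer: 896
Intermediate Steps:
B(p) = 0 (B(p) = -2/(-2) - 3/3 = -2*(-1/2) - 3*1/3 = 1 - 1 = 0)
398*(1 + B(-4))**2 + 498 = 398*(1 + 0)**2 + 498 = 398*1**2 + 498 = 398*1 + 498 = 398 + 498 = 896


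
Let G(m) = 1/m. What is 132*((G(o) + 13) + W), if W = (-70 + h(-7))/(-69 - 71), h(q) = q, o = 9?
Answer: 27049/15 ≈ 1803.3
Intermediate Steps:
W = 11/20 (W = (-70 - 7)/(-69 - 71) = -77/(-140) = -77*(-1/140) = 11/20 ≈ 0.55000)
132*((G(o) + 13) + W) = 132*((1/9 + 13) + 11/20) = 132*((⅑ + 13) + 11/20) = 132*(118/9 + 11/20) = 132*(2459/180) = 27049/15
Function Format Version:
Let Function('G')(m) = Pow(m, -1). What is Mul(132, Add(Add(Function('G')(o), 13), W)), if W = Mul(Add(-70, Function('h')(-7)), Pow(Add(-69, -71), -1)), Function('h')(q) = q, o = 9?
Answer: Rational(27049, 15) ≈ 1803.3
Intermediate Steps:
W = Rational(11, 20) (W = Mul(Add(-70, -7), Pow(Add(-69, -71), -1)) = Mul(-77, Pow(-140, -1)) = Mul(-77, Rational(-1, 140)) = Rational(11, 20) ≈ 0.55000)
Mul(132, Add(Add(Function('G')(o), 13), W)) = Mul(132, Add(Add(Pow(9, -1), 13), Rational(11, 20))) = Mul(132, Add(Add(Rational(1, 9), 13), Rational(11, 20))) = Mul(132, Add(Rational(118, 9), Rational(11, 20))) = Mul(132, Rational(2459, 180)) = Rational(27049, 15)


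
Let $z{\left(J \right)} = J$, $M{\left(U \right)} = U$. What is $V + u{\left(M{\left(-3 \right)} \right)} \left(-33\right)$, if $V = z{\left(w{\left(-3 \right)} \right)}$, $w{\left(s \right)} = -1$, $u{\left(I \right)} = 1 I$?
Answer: $98$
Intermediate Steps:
$u{\left(I \right)} = I$
$V = -1$
$V + u{\left(M{\left(-3 \right)} \right)} \left(-33\right) = -1 - -99 = -1 + 99 = 98$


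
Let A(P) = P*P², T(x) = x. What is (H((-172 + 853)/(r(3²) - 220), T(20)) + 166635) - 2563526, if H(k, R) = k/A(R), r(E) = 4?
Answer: -1380609216227/576000 ≈ -2.3969e+6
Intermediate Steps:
A(P) = P³
H(k, R) = k/R³ (H(k, R) = k/(R³) = k/R³)
(H((-172 + 853)/(r(3²) - 220), T(20)) + 166635) - 2563526 = (((-172 + 853)/(4 - 220))/20³ + 166635) - 2563526 = ((681/(-216))*(1/8000) + 166635) - 2563526 = ((681*(-1/216))*(1/8000) + 166635) - 2563526 = (-227/72*1/8000 + 166635) - 2563526 = (-227/576000 + 166635) - 2563526 = 95981759773/576000 - 2563526 = -1380609216227/576000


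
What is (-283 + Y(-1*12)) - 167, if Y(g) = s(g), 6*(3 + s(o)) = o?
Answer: -455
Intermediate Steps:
s(o) = -3 + o/6
Y(g) = -3 + g/6
(-283 + Y(-1*12)) - 167 = (-283 + (-3 + (-1*12)/6)) - 167 = (-283 + (-3 + (1/6)*(-12))) - 167 = (-283 + (-3 - 2)) - 167 = (-283 - 5) - 167 = -288 - 167 = -455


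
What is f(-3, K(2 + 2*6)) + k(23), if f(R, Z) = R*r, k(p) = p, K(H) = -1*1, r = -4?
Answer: 35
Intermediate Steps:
K(H) = -1
f(R, Z) = -4*R (f(R, Z) = R*(-4) = -4*R)
f(-3, K(2 + 2*6)) + k(23) = -4*(-3) + 23 = 12 + 23 = 35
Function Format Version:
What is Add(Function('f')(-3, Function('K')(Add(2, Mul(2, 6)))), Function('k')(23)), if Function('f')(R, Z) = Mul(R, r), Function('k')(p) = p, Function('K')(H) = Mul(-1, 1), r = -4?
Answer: 35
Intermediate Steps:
Function('K')(H) = -1
Function('f')(R, Z) = Mul(-4, R) (Function('f')(R, Z) = Mul(R, -4) = Mul(-4, R))
Add(Function('f')(-3, Function('K')(Add(2, Mul(2, 6)))), Function('k')(23)) = Add(Mul(-4, -3), 23) = Add(12, 23) = 35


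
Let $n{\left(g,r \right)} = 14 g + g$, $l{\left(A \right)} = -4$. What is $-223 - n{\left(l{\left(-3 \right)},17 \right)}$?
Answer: $-163$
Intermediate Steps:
$n{\left(g,r \right)} = 15 g$
$-223 - n{\left(l{\left(-3 \right)},17 \right)} = -223 - 15 \left(-4\right) = -223 - -60 = -223 + 60 = -163$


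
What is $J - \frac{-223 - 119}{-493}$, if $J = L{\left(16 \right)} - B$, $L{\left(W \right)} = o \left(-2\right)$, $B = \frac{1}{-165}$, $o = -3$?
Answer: $\frac{432133}{81345} \approx 5.3123$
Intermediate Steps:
$B = - \frac{1}{165} \approx -0.0060606$
$L{\left(W \right)} = 6$ ($L{\left(W \right)} = \left(-3\right) \left(-2\right) = 6$)
$J = \frac{991}{165}$ ($J = 6 - - \frac{1}{165} = 6 + \frac{1}{165} = \frac{991}{165} \approx 6.0061$)
$J - \frac{-223 - 119}{-493} = \frac{991}{165} - \frac{-223 - 119}{-493} = \frac{991}{165} - \left(-342\right) \left(- \frac{1}{493}\right) = \frac{991}{165} - \frac{342}{493} = \frac{432133}{81345}$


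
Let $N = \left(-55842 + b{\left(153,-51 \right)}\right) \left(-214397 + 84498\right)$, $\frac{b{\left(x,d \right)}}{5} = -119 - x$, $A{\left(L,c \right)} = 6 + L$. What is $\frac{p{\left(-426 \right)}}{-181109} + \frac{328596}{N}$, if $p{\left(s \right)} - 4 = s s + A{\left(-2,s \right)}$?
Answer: $- \frac{674227096061234}{672863636420591} \approx -1.002$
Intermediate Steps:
$b{\left(x,d \right)} = -595 - 5 x$ ($b{\left(x,d \right)} = 5 \left(-119 - x\right) = -595 - 5 x$)
$N = 7430482598$ ($N = \left(-55842 - 1360\right) \left(-214397 + 84498\right) = \left(-55842 - 1360\right) \left(-129899\right) = \left(-57202\right) \left(-129899\right) = 7430482598$)
$p{\left(s \right)} = 8 + s^{2}$ ($p{\left(s \right)} = 4 + \left(s s + \left(6 - 2\right)\right) = 4 + \left(s^{2} + 4\right) = 4 + \left(4 + s^{2}\right) = 8 + s^{2}$)
$\frac{p{\left(-426 \right)}}{-181109} + \frac{328596}{N} = \frac{8 + \left(-426\right)^{2}}{-181109} + \frac{328596}{7430482598} = \left(8 + 181476\right) \left(- \frac{1}{181109}\right) + 328596 \cdot \frac{1}{7430482598} = 181484 \left(- \frac{1}{181109}\right) + \frac{164298}{3715241299} = - \frac{181484}{181109} + \frac{164298}{3715241299} = - \frac{674227096061234}{672863636420591}$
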